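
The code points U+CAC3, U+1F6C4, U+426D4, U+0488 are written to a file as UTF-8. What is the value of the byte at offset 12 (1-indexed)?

1-indexed offset 12 is 0-indexed offset 11.
U+CAC3 → 3-byte form EC AB 83 at offsets 0–2.
U+1F6C4 → 4-byte form F0 9F 9B 84 at offsets 3–6.
U+426D4 → 4-byte form F1 82 9B 94 at offsets 7–10.
U+0488 → 2-byte form D2 88 at offsets 11–12.
Offset 11 falls in char 4's range; it's byte 1 of D2 88 = 0xD2.

0xD2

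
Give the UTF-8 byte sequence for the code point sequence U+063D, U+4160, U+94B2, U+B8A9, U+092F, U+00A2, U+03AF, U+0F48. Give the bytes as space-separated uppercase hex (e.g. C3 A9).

D8 BD E4 85 A0 E9 92 B2 EB A2 A9 E0 A4 AF C2 A2 CE AF E0 BD 88

U+063D: 2-byte form → D8 BD.
U+4160: 3-byte form → E4 85 A0.
U+94B2: 3-byte form → E9 92 B2.
U+B8A9: 3-byte form → EB A2 A9.
U+092F: 3-byte form → E0 A4 AF.
U+00A2: 2-byte form → C2 A2.
U+03AF: 2-byte form → CE AF.
U+0F48: 3-byte form → E0 BD 88.
Concatenated (21 bytes): D8 BD E4 85 A0 E9 92 B2 EB A2 A9 E0 A4 AF C2 A2 CE AF E0 BD 88.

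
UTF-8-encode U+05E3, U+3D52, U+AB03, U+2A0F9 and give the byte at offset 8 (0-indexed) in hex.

U+05E3 → 2-byte form D7 A3 at offsets 0–1.
U+3D52 → 3-byte form E3 B5 92 at offsets 2–4.
U+AB03 → 3-byte form EA AC 83 at offsets 5–7.
U+2A0F9 → 4-byte form F0 AA 83 B9 at offsets 8–11.
Offset 8 falls in char 4's range; it's byte 1 of F0 AA 83 B9 = 0xF0.

0xF0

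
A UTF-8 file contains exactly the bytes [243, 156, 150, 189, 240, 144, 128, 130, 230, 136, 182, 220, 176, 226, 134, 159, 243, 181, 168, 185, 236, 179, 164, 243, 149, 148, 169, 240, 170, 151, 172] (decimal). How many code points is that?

9

Byte at offset 0: 0xF3 = 11110011 → 4-byte char (#1). Advance 4.
Byte at offset 4: 0xF0 = 11110000 → 4-byte char (#2). Advance 4.
Byte at offset 8: 0xE6 = 11100110 → 3-byte char (#3). Advance 3.
Byte at offset 11: 0xDC = 11011100 → 2-byte char (#4). Advance 2.
Byte at offset 13: 0xE2 = 11100010 → 3-byte char (#5). Advance 3.
Byte at offset 16: 0xF3 = 11110011 → 4-byte char (#6). Advance 4.
Byte at offset 20: 0xEC = 11101100 → 3-byte char (#7). Advance 3.
Byte at offset 23: 0xF3 = 11110011 → 4-byte char (#8). Advance 4.
Byte at offset 27: 0xF0 = 11110000 → 4-byte char (#9). Advance 4.
Reached end at offset 31 after 9 code points.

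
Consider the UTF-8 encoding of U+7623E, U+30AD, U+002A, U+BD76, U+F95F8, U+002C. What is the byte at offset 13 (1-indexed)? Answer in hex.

1-indexed offset 13 is 0-indexed offset 12.
U+7623E → 4-byte form F1 B6 88 BE at offsets 0–3.
U+30AD → 3-byte form E3 82 AD at offsets 4–6.
U+002A → 1-byte form 2A at offsets 7–7.
U+BD76 → 3-byte form EB B5 B6 at offsets 8–10.
U+F95F8 → 4-byte form F3 B9 97 B8 at offsets 11–14.
Offset 12 falls in char 5's range; it's byte 2 of F3 B9 97 B8 = 0xB9.

0xB9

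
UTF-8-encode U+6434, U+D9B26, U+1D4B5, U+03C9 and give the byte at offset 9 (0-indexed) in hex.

U+6434 → 3-byte form E6 90 B4 at offsets 0–2.
U+D9B26 → 4-byte form F3 99 AC A6 at offsets 3–6.
U+1D4B5 → 4-byte form F0 9D 92 B5 at offsets 7–10.
Offset 9 falls in char 3's range; it's byte 3 of F0 9D 92 B5 = 0x92.

0x92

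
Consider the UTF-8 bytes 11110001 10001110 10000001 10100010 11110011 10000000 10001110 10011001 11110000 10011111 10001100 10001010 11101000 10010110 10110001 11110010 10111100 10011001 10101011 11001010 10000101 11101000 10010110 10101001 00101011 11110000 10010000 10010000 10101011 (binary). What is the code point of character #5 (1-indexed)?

U+BC66B

Offset 0: leading byte 0xF1 = 11110001 → 4-byte char #1 = F1 8E 81 A2.
Offset 4: leading byte 0xF3 = 11110011 → 4-byte char #2 = F3 80 8E 99.
Offset 8: leading byte 0xF0 = 11110000 → 4-byte char #3 = F0 9F 8C 8A.
Offset 12: leading byte 0xE8 = 11101000 → 3-byte char #4 = E8 96 B1.
Offset 15: leading byte 0xF2 = 11110010 → 4-byte char #5 = F2 BC 99 AB.
Leading byte 0xF2 = 11110010 matches 11110xxx → 4-byte sequence.
Byte 1: 0xF2 = 11110010, payload 010 (3 bits).
Byte 2: 0xBC = 10111100 (10xxxxxx ✓), payload 111100.
Byte 3: 0x99 = 10011001 (10xxxxxx ✓), payload 011001.
Byte 4: 0xAB = 10101011 (10xxxxxx ✓), payload 101011.
Concatenate: 010111100011001101011 = 0xBC66B (21 bits → U+BC66B).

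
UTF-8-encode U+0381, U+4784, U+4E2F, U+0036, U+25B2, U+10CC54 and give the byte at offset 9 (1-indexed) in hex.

1-indexed offset 9 is 0-indexed offset 8.
U+0381 → 2-byte form CE 81 at offsets 0–1.
U+4784 → 3-byte form E4 9E 84 at offsets 2–4.
U+4E2F → 3-byte form E4 B8 AF at offsets 5–7.
U+0036 → 1-byte form 36 at offsets 8–8.
Offset 8 falls in char 4's range; it's byte 1 of 36 = 0x36.

0x36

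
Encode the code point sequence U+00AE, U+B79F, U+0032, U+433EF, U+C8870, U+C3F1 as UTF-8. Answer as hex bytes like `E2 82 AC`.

U+00AE: 2-byte form → C2 AE.
U+B79F: 3-byte form → EB 9E 9F.
U+0032: 1-byte form → 32.
U+433EF: 4-byte form → F1 83 8F AF.
U+C8870: 4-byte form → F3 88 A1 B0.
U+C3F1: 3-byte form → EC 8F B1.
Concatenated (17 bytes): C2 AE EB 9E 9F 32 F1 83 8F AF F3 88 A1 B0 EC 8F B1.

C2 AE EB 9E 9F 32 F1 83 8F AF F3 88 A1 B0 EC 8F B1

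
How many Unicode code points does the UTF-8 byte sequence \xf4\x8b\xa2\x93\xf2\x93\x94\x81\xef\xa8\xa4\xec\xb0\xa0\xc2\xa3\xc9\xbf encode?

6

Byte at offset 0: 0xF4 = 11110100 → 4-byte char (#1). Advance 4.
Byte at offset 4: 0xF2 = 11110010 → 4-byte char (#2). Advance 4.
Byte at offset 8: 0xEF = 11101111 → 3-byte char (#3). Advance 3.
Byte at offset 11: 0xEC = 11101100 → 3-byte char (#4). Advance 3.
Byte at offset 14: 0xC2 = 11000010 → 2-byte char (#5). Advance 2.
Byte at offset 16: 0xC9 = 11001001 → 2-byte char (#6). Advance 2.
Reached end at offset 18 after 6 code points.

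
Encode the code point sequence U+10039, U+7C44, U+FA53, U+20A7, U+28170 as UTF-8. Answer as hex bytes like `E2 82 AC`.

F0 90 80 B9 E7 B1 84 EF A9 93 E2 82 A7 F0 A8 85 B0

U+10039: 4-byte form → F0 90 80 B9.
U+7C44: 3-byte form → E7 B1 84.
U+FA53: 3-byte form → EF A9 93.
U+20A7: 3-byte form → E2 82 A7.
U+28170: 4-byte form → F0 A8 85 B0.
Concatenated (17 bytes): F0 90 80 B9 E7 B1 84 EF A9 93 E2 82 A7 F0 A8 85 B0.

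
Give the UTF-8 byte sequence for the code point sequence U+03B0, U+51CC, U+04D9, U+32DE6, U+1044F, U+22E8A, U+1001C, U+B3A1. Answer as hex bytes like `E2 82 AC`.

U+03B0: 2-byte form → CE B0.
U+51CC: 3-byte form → E5 87 8C.
U+04D9: 2-byte form → D3 99.
U+32DE6: 4-byte form → F0 B2 B7 A6.
U+1044F: 4-byte form → F0 90 91 8F.
U+22E8A: 4-byte form → F0 A2 BA 8A.
U+1001C: 4-byte form → F0 90 80 9C.
U+B3A1: 3-byte form → EB 8E A1.
Concatenated (26 bytes): CE B0 E5 87 8C D3 99 F0 B2 B7 A6 F0 90 91 8F F0 A2 BA 8A F0 90 80 9C EB 8E A1.

CE B0 E5 87 8C D3 99 F0 B2 B7 A6 F0 90 91 8F F0 A2 BA 8A F0 90 80 9C EB 8E A1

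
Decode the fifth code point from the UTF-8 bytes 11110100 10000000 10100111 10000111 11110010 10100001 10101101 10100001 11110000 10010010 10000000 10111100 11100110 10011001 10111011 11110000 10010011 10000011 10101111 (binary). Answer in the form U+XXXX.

U+130EF

Offset 0: leading byte 0xF4 = 11110100 → 4-byte char #1 = F4 80 A7 87.
Offset 4: leading byte 0xF2 = 11110010 → 4-byte char #2 = F2 A1 AD A1.
Offset 8: leading byte 0xF0 = 11110000 → 4-byte char #3 = F0 92 80 BC.
Offset 12: leading byte 0xE6 = 11100110 → 3-byte char #4 = E6 99 BB.
Offset 15: leading byte 0xF0 = 11110000 → 4-byte char #5 = F0 93 83 AF.
Leading byte 0xF0 = 11110000 matches 11110xxx → 4-byte sequence.
Byte 1: 0xF0 = 11110000, payload 000 (3 bits).
Byte 2: 0x93 = 10010011 (10xxxxxx ✓), payload 010011.
Byte 3: 0x83 = 10000011 (10xxxxxx ✓), payload 000011.
Byte 4: 0xAF = 10101111 (10xxxxxx ✓), payload 101111.
Concatenate: 000010011000011101111 = 0x130EF (21 bits → U+130EF).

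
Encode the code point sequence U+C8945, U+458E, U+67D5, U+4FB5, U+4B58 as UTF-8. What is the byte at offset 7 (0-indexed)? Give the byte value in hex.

0xE6

U+C8945 → 4-byte form F3 88 A5 85 at offsets 0–3.
U+458E → 3-byte form E4 96 8E at offsets 4–6.
U+67D5 → 3-byte form E6 9F 95 at offsets 7–9.
Offset 7 falls in char 3's range; it's byte 1 of E6 9F 95 = 0xE6.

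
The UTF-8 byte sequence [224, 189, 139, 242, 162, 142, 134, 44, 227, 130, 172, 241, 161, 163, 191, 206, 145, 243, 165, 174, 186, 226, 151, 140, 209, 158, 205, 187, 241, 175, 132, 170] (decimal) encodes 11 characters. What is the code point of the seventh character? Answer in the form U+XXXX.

Offset 0: leading byte 0xE0 = 11100000 → 3-byte char #1 = E0 BD 8B.
Offset 3: leading byte 0xF2 = 11110010 → 4-byte char #2 = F2 A2 8E 86.
Offset 7: leading byte 0x2C = 00101100 → 1-byte char #3 = 2C.
Offset 8: leading byte 0xE3 = 11100011 → 3-byte char #4 = E3 82 AC.
Offset 11: leading byte 0xF1 = 11110001 → 4-byte char #5 = F1 A1 A3 BF.
Offset 15: leading byte 0xCE = 11001110 → 2-byte char #6 = CE 91.
Offset 17: leading byte 0xF3 = 11110011 → 4-byte char #7 = F3 A5 AE BA.
Leading byte 0xF3 = 11110011 matches 11110xxx → 4-byte sequence.
Byte 1: 0xF3 = 11110011, payload 011 (3 bits).
Byte 2: 0xA5 = 10100101 (10xxxxxx ✓), payload 100101.
Byte 3: 0xAE = 10101110 (10xxxxxx ✓), payload 101110.
Byte 4: 0xBA = 10111010 (10xxxxxx ✓), payload 111010.
Concatenate: 011100101101110111010 = 0xE5BBA (21 bits → U+E5BBA).

U+E5BBA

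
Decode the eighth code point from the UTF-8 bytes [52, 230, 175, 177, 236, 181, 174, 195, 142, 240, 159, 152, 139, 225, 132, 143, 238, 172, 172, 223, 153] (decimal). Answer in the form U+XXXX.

Offset 0: leading byte 0x34 = 00110100 → 1-byte char #1 = 34.
Offset 1: leading byte 0xE6 = 11100110 → 3-byte char #2 = E6 AF B1.
Offset 4: leading byte 0xEC = 11101100 → 3-byte char #3 = EC B5 AE.
Offset 7: leading byte 0xC3 = 11000011 → 2-byte char #4 = C3 8E.
Offset 9: leading byte 0xF0 = 11110000 → 4-byte char #5 = F0 9F 98 8B.
Offset 13: leading byte 0xE1 = 11100001 → 3-byte char #6 = E1 84 8F.
Offset 16: leading byte 0xEE = 11101110 → 3-byte char #7 = EE AC AC.
Offset 19: leading byte 0xDF = 11011111 → 2-byte char #8 = DF 99.
Leading byte 0xDF = 11011111 matches 110xxxxx → 2-byte sequence.
Byte 1: 0xDF = 11011111, payload 11111 (5 bits).
Byte 2: 0x99 = 10011001 (10xxxxxx ✓), payload 011001.
Concatenate: 11111011001 = 0x7D9 (11 bits → U+07D9).

U+07D9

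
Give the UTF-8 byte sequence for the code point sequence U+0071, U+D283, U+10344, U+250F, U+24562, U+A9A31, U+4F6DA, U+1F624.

71 ED 8A 83 F0 90 8D 84 E2 94 8F F0 A4 95 A2 F2 A9 A8 B1 F1 8F 9B 9A F0 9F 98 A4

U+0071: 1-byte form → 71.
U+D283: 3-byte form → ED 8A 83.
U+10344: 4-byte form → F0 90 8D 84.
U+250F: 3-byte form → E2 94 8F.
U+24562: 4-byte form → F0 A4 95 A2.
U+A9A31: 4-byte form → F2 A9 A8 B1.
U+4F6DA: 4-byte form → F1 8F 9B 9A.
U+1F624: 4-byte form → F0 9F 98 A4.
Concatenated (27 bytes): 71 ED 8A 83 F0 90 8D 84 E2 94 8F F0 A4 95 A2 F2 A9 A8 B1 F1 8F 9B 9A F0 9F 98 A4.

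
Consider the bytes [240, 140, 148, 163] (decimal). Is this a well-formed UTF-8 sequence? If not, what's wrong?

Leading byte 0xF0 = 11110000 → 4-byte form.
Continuation bytes all match 10xxxxxx. Payload decodes to 0xC523.
But 0xC523 < 0x10000, the minimum for a 4-byte sequence — this is an overlong encoding.

invalid (overlong encoding)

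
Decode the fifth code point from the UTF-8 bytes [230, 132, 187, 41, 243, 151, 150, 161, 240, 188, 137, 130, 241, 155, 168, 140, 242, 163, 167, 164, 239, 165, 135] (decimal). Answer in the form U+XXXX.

Offset 0: leading byte 0xE6 = 11100110 → 3-byte char #1 = E6 84 BB.
Offset 3: leading byte 0x29 = 00101001 → 1-byte char #2 = 29.
Offset 4: leading byte 0xF3 = 11110011 → 4-byte char #3 = F3 97 96 A1.
Offset 8: leading byte 0xF0 = 11110000 → 4-byte char #4 = F0 BC 89 82.
Offset 12: leading byte 0xF1 = 11110001 → 4-byte char #5 = F1 9B A8 8C.
Leading byte 0xF1 = 11110001 matches 11110xxx → 4-byte sequence.
Byte 1: 0xF1 = 11110001, payload 001 (3 bits).
Byte 2: 0x9B = 10011011 (10xxxxxx ✓), payload 011011.
Byte 3: 0xA8 = 10101000 (10xxxxxx ✓), payload 101000.
Byte 4: 0x8C = 10001100 (10xxxxxx ✓), payload 001100.
Concatenate: 001011011101000001100 = 0x5BA0C (21 bits → U+5BA0C).

U+5BA0C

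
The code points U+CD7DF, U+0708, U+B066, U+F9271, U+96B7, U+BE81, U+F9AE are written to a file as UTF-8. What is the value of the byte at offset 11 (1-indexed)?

0xB9

1-indexed offset 11 is 0-indexed offset 10.
U+CD7DF → 4-byte form F3 8D 9F 9F at offsets 0–3.
U+0708 → 2-byte form DC 88 at offsets 4–5.
U+B066 → 3-byte form EB 81 A6 at offsets 6–8.
U+F9271 → 4-byte form F3 B9 89 B1 at offsets 9–12.
Offset 10 falls in char 4's range; it's byte 2 of F3 B9 89 B1 = 0xB9.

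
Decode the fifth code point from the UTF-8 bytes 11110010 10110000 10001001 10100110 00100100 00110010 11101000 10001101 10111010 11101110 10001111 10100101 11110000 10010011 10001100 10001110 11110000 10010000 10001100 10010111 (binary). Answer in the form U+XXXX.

Offset 0: leading byte 0xF2 = 11110010 → 4-byte char #1 = F2 B0 89 A6.
Offset 4: leading byte 0x24 = 00100100 → 1-byte char #2 = 24.
Offset 5: leading byte 0x32 = 00110010 → 1-byte char #3 = 32.
Offset 6: leading byte 0xE8 = 11101000 → 3-byte char #4 = E8 8D BA.
Offset 9: leading byte 0xEE = 11101110 → 3-byte char #5 = EE 8F A5.
Leading byte 0xEE = 11101110 matches 1110xxxx → 3-byte sequence.
Byte 1: 0xEE = 11101110, payload 1110 (4 bits).
Byte 2: 0x8F = 10001111 (10xxxxxx ✓), payload 001111.
Byte 3: 0xA5 = 10100101 (10xxxxxx ✓), payload 100101.
Concatenate: 1110001111100101 = 0xE3E5 (16 bits → U+E3E5).

U+E3E5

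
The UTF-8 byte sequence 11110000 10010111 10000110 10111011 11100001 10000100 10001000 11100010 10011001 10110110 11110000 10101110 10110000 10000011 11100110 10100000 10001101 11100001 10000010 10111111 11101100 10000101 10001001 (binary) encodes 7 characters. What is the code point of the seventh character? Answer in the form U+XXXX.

Offset 0: leading byte 0xF0 = 11110000 → 4-byte char #1 = F0 97 86 BB.
Offset 4: leading byte 0xE1 = 11100001 → 3-byte char #2 = E1 84 88.
Offset 7: leading byte 0xE2 = 11100010 → 3-byte char #3 = E2 99 B6.
Offset 10: leading byte 0xF0 = 11110000 → 4-byte char #4 = F0 AE B0 83.
Offset 14: leading byte 0xE6 = 11100110 → 3-byte char #5 = E6 A0 8D.
Offset 17: leading byte 0xE1 = 11100001 → 3-byte char #6 = E1 82 BF.
Offset 20: leading byte 0xEC = 11101100 → 3-byte char #7 = EC 85 89.
Leading byte 0xEC = 11101100 matches 1110xxxx → 3-byte sequence.
Byte 1: 0xEC = 11101100, payload 1100 (4 bits).
Byte 2: 0x85 = 10000101 (10xxxxxx ✓), payload 000101.
Byte 3: 0x89 = 10001001 (10xxxxxx ✓), payload 001001.
Concatenate: 1100000101001001 = 0xC149 (16 bits → U+C149).

U+C149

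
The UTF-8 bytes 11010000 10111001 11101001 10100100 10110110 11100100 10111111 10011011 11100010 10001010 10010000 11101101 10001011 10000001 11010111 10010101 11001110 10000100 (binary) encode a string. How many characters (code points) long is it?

7

Byte at offset 0: 0xD0 = 11010000 → 2-byte char (#1). Advance 2.
Byte at offset 2: 0xE9 = 11101001 → 3-byte char (#2). Advance 3.
Byte at offset 5: 0xE4 = 11100100 → 3-byte char (#3). Advance 3.
Byte at offset 8: 0xE2 = 11100010 → 3-byte char (#4). Advance 3.
Byte at offset 11: 0xED = 11101101 → 3-byte char (#5). Advance 3.
Byte at offset 14: 0xD7 = 11010111 → 2-byte char (#6). Advance 2.
Byte at offset 16: 0xCE = 11001110 → 2-byte char (#7). Advance 2.
Reached end at offset 18 after 7 code points.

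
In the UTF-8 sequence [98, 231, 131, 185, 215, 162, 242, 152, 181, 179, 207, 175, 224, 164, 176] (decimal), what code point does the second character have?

U+70F9

Offset 0: leading byte 0x62 = 01100010 → 1-byte char #1 = 62.
Offset 1: leading byte 0xE7 = 11100111 → 3-byte char #2 = E7 83 B9.
Leading byte 0xE7 = 11100111 matches 1110xxxx → 3-byte sequence.
Byte 1: 0xE7 = 11100111, payload 0111 (4 bits).
Byte 2: 0x83 = 10000011 (10xxxxxx ✓), payload 000011.
Byte 3: 0xB9 = 10111001 (10xxxxxx ✓), payload 111001.
Concatenate: 0111000011111001 = 0x70F9 (16 bits → U+70F9).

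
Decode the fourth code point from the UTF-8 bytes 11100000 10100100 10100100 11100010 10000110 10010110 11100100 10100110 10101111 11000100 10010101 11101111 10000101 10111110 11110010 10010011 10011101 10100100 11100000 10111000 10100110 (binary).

Offset 0: leading byte 0xE0 = 11100000 → 3-byte char #1 = E0 A4 A4.
Offset 3: leading byte 0xE2 = 11100010 → 3-byte char #2 = E2 86 96.
Offset 6: leading byte 0xE4 = 11100100 → 3-byte char #3 = E4 A6 AF.
Offset 9: leading byte 0xC4 = 11000100 → 2-byte char #4 = C4 95.
Leading byte 0xC4 = 11000100 matches 110xxxxx → 2-byte sequence.
Byte 1: 0xC4 = 11000100, payload 00100 (5 bits).
Byte 2: 0x95 = 10010101 (10xxxxxx ✓), payload 010101.
Concatenate: 00100010101 = 0x115 (11 bits → U+0115).

U+0115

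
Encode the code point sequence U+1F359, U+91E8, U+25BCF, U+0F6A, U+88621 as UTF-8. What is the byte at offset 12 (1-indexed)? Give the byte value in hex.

1-indexed offset 12 is 0-indexed offset 11.
U+1F359 → 4-byte form F0 9F 8D 99 at offsets 0–3.
U+91E8 → 3-byte form E9 87 A8 at offsets 4–6.
U+25BCF → 4-byte form F0 A5 AF 8F at offsets 7–10.
U+0F6A → 3-byte form E0 BD AA at offsets 11–13.
Offset 11 falls in char 4's range; it's byte 1 of E0 BD AA = 0xE0.

0xE0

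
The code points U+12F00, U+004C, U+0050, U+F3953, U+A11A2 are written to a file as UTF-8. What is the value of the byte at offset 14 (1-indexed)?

0xA2

1-indexed offset 14 is 0-indexed offset 13.
U+12F00 → 4-byte form F0 92 BC 80 at offsets 0–3.
U+004C → 1-byte form 4C at offsets 4–4.
U+0050 → 1-byte form 50 at offsets 5–5.
U+F3953 → 4-byte form F3 B3 A5 93 at offsets 6–9.
U+A11A2 → 4-byte form F2 A1 86 A2 at offsets 10–13.
Offset 13 falls in char 5's range; it's byte 4 of F2 A1 86 A2 = 0xA2.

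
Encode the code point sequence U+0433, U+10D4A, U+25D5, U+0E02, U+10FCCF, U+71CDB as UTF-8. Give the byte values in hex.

U+0433: 2-byte form → D0 B3.
U+10D4A: 4-byte form → F0 90 B5 8A.
U+25D5: 3-byte form → E2 97 95.
U+0E02: 3-byte form → E0 B8 82.
U+10FCCF: 4-byte form → F4 8F B3 8F.
U+71CDB: 4-byte form → F1 B1 B3 9B.
Concatenated (20 bytes): D0 B3 F0 90 B5 8A E2 97 95 E0 B8 82 F4 8F B3 8F F1 B1 B3 9B.

D0 B3 F0 90 B5 8A E2 97 95 E0 B8 82 F4 8F B3 8F F1 B1 B3 9B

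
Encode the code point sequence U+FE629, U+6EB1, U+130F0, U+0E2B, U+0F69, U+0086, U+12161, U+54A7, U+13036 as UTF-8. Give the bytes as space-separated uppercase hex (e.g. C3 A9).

U+FE629: 4-byte form → F3 BE 98 A9.
U+6EB1: 3-byte form → E6 BA B1.
U+130F0: 4-byte form → F0 93 83 B0.
U+0E2B: 3-byte form → E0 B8 AB.
U+0F69: 3-byte form → E0 BD A9.
U+0086: 2-byte form → C2 86.
U+12161: 4-byte form → F0 92 85 A1.
U+54A7: 3-byte form → E5 92 A7.
U+13036: 4-byte form → F0 93 80 B6.
Concatenated (30 bytes): F3 BE 98 A9 E6 BA B1 F0 93 83 B0 E0 B8 AB E0 BD A9 C2 86 F0 92 85 A1 E5 92 A7 F0 93 80 B6.

F3 BE 98 A9 E6 BA B1 F0 93 83 B0 E0 B8 AB E0 BD A9 C2 86 F0 92 85 A1 E5 92 A7 F0 93 80 B6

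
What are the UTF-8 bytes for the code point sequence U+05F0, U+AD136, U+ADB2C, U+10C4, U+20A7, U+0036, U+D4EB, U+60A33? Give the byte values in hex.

D7 B0 F2 AD 84 B6 F2 AD AC AC E1 83 84 E2 82 A7 36 ED 93 AB F1 A0 A8 B3

U+05F0: 2-byte form → D7 B0.
U+AD136: 4-byte form → F2 AD 84 B6.
U+ADB2C: 4-byte form → F2 AD AC AC.
U+10C4: 3-byte form → E1 83 84.
U+20A7: 3-byte form → E2 82 A7.
U+0036: 1-byte form → 36.
U+D4EB: 3-byte form → ED 93 AB.
U+60A33: 4-byte form → F1 A0 A8 B3.
Concatenated (24 bytes): D7 B0 F2 AD 84 B6 F2 AD AC AC E1 83 84 E2 82 A7 36 ED 93 AB F1 A0 A8 B3.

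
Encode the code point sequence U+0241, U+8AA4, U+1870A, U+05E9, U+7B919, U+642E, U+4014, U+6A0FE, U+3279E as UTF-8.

C9 81 E8 AA A4 F0 98 9C 8A D7 A9 F1 BB A4 99 E6 90 AE E4 80 94 F1 AA 83 BE F0 B2 9E 9E

U+0241: 2-byte form → C9 81.
U+8AA4: 3-byte form → E8 AA A4.
U+1870A: 4-byte form → F0 98 9C 8A.
U+05E9: 2-byte form → D7 A9.
U+7B919: 4-byte form → F1 BB A4 99.
U+642E: 3-byte form → E6 90 AE.
U+4014: 3-byte form → E4 80 94.
U+6A0FE: 4-byte form → F1 AA 83 BE.
U+3279E: 4-byte form → F0 B2 9E 9E.
Concatenated (29 bytes): C9 81 E8 AA A4 F0 98 9C 8A D7 A9 F1 BB A4 99 E6 90 AE E4 80 94 F1 AA 83 BE F0 B2 9E 9E.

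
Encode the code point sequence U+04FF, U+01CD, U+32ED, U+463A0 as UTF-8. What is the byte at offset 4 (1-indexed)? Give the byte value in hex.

0x8D

1-indexed offset 4 is 0-indexed offset 3.
U+04FF → 2-byte form D3 BF at offsets 0–1.
U+01CD → 2-byte form C7 8D at offsets 2–3.
Offset 3 falls in char 2's range; it's byte 2 of C7 8D = 0x8D.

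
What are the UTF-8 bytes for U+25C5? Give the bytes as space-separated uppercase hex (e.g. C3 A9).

U+25C5 = 0x25C5 = 9669 decimal. In range U+0800–U+FFFF → 3-byte form: 1110xxxx 10xxxxxx 10xxxxxx.
Binary (16 bits): 0010010111000101.
Split 4+6+6: 0010 | 010111 | 000101.
Byte 1: 11100010 = 0xE2.
Byte 2: 10010111 = 0x97.
Byte 3: 10000101 = 0x85.

E2 97 85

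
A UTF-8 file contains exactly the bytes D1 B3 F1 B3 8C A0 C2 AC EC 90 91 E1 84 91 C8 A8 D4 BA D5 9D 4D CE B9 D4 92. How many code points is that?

11

Byte at offset 0: 0xD1 = 11010001 → 2-byte char (#1). Advance 2.
Byte at offset 2: 0xF1 = 11110001 → 4-byte char (#2). Advance 4.
Byte at offset 6: 0xC2 = 11000010 → 2-byte char (#3). Advance 2.
Byte at offset 8: 0xEC = 11101100 → 3-byte char (#4). Advance 3.
Byte at offset 11: 0xE1 = 11100001 → 3-byte char (#5). Advance 3.
Byte at offset 14: 0xC8 = 11001000 → 2-byte char (#6). Advance 2.
Byte at offset 16: 0xD4 = 11010100 → 2-byte char (#7). Advance 2.
Byte at offset 18: 0xD5 = 11010101 → 2-byte char (#8). Advance 2.
Byte at offset 20: 0x4D = 01001101 → 1-byte char (#9). Advance 1.
Byte at offset 21: 0xCE = 11001110 → 2-byte char (#10). Advance 2.
Byte at offset 23: 0xD4 = 11010100 → 2-byte char (#11). Advance 2.
Reached end at offset 25 after 11 code points.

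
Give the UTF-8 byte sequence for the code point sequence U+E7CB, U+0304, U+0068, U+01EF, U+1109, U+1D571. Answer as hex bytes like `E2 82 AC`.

U+E7CB: 3-byte form → EE 9F 8B.
U+0304: 2-byte form → CC 84.
U+0068: 1-byte form → 68.
U+01EF: 2-byte form → C7 AF.
U+1109: 3-byte form → E1 84 89.
U+1D571: 4-byte form → F0 9D 95 B1.
Concatenated (15 bytes): EE 9F 8B CC 84 68 C7 AF E1 84 89 F0 9D 95 B1.

EE 9F 8B CC 84 68 C7 AF E1 84 89 F0 9D 95 B1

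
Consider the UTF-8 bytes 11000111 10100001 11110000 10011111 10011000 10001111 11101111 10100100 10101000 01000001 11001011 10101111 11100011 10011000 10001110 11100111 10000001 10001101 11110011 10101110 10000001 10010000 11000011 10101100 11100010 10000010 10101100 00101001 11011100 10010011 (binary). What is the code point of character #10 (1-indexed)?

U+20AC

Offset 0: leading byte 0xC7 = 11000111 → 2-byte char #1 = C7 A1.
Offset 2: leading byte 0xF0 = 11110000 → 4-byte char #2 = F0 9F 98 8F.
Offset 6: leading byte 0xEF = 11101111 → 3-byte char #3 = EF A4 A8.
Offset 9: leading byte 0x41 = 01000001 → 1-byte char #4 = 41.
Offset 10: leading byte 0xCB = 11001011 → 2-byte char #5 = CB AF.
Offset 12: leading byte 0xE3 = 11100011 → 3-byte char #6 = E3 98 8E.
Offset 15: leading byte 0xE7 = 11100111 → 3-byte char #7 = E7 81 8D.
Offset 18: leading byte 0xF3 = 11110011 → 4-byte char #8 = F3 AE 81 90.
Offset 22: leading byte 0xC3 = 11000011 → 2-byte char #9 = C3 AC.
Offset 24: leading byte 0xE2 = 11100010 → 3-byte char #10 = E2 82 AC.
Leading byte 0xE2 = 11100010 matches 1110xxxx → 3-byte sequence.
Byte 1: 0xE2 = 11100010, payload 0010 (4 bits).
Byte 2: 0x82 = 10000010 (10xxxxxx ✓), payload 000010.
Byte 3: 0xAC = 10101100 (10xxxxxx ✓), payload 101100.
Concatenate: 0010000010101100 = 0x20AC (16 bits → U+20AC).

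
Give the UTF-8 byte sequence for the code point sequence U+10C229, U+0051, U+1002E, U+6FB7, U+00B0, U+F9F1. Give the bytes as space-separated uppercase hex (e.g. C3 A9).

F4 8C 88 A9 51 F0 90 80 AE E6 BE B7 C2 B0 EF A7 B1

U+10C229: 4-byte form → F4 8C 88 A9.
U+0051: 1-byte form → 51.
U+1002E: 4-byte form → F0 90 80 AE.
U+6FB7: 3-byte form → E6 BE B7.
U+00B0: 2-byte form → C2 B0.
U+F9F1: 3-byte form → EF A7 B1.
Concatenated (17 bytes): F4 8C 88 A9 51 F0 90 80 AE E6 BE B7 C2 B0 EF A7 B1.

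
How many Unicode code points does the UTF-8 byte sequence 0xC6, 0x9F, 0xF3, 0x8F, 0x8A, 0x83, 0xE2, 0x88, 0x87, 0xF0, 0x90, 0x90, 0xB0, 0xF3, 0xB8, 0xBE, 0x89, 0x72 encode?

6

Byte at offset 0: 0xC6 = 11000110 → 2-byte char (#1). Advance 2.
Byte at offset 2: 0xF3 = 11110011 → 4-byte char (#2). Advance 4.
Byte at offset 6: 0xE2 = 11100010 → 3-byte char (#3). Advance 3.
Byte at offset 9: 0xF0 = 11110000 → 4-byte char (#4). Advance 4.
Byte at offset 13: 0xF3 = 11110011 → 4-byte char (#5). Advance 4.
Byte at offset 17: 0x72 = 01110010 → 1-byte char (#6). Advance 1.
Reached end at offset 18 after 6 code points.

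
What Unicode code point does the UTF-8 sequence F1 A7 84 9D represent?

U+6711D

Leading byte 0xF1 = 11110001 matches 11110xxx → 4-byte sequence.
Byte 1: 0xF1 = 11110001, payload 001 (3 bits).
Byte 2: 0xA7 = 10100111 (10xxxxxx ✓), payload 100111.
Byte 3: 0x84 = 10000100 (10xxxxxx ✓), payload 000100.
Byte 4: 0x9D = 10011101 (10xxxxxx ✓), payload 011101.
Concatenate: 001100111000100011101 = 0x6711D (21 bits → U+6711D).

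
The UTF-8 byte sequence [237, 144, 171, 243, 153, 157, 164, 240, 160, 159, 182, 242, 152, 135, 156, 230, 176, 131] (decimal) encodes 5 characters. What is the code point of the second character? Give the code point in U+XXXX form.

U+D9764

Offset 0: leading byte 0xED = 11101101 → 3-byte char #1 = ED 90 AB.
Offset 3: leading byte 0xF3 = 11110011 → 4-byte char #2 = F3 99 9D A4.
Leading byte 0xF3 = 11110011 matches 11110xxx → 4-byte sequence.
Byte 1: 0xF3 = 11110011, payload 011 (3 bits).
Byte 2: 0x99 = 10011001 (10xxxxxx ✓), payload 011001.
Byte 3: 0x9D = 10011101 (10xxxxxx ✓), payload 011101.
Byte 4: 0xA4 = 10100100 (10xxxxxx ✓), payload 100100.
Concatenate: 011011001011101100100 = 0xD9764 (21 bits → U+D9764).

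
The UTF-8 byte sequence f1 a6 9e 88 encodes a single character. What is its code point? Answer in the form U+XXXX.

U+66788

Leading byte 0xF1 = 11110001 matches 11110xxx → 4-byte sequence.
Byte 1: 0xF1 = 11110001, payload 001 (3 bits).
Byte 2: 0xA6 = 10100110 (10xxxxxx ✓), payload 100110.
Byte 3: 0x9E = 10011110 (10xxxxxx ✓), payload 011110.
Byte 4: 0x88 = 10001000 (10xxxxxx ✓), payload 001000.
Concatenate: 001100110011110001000 = 0x66788 (21 bits → U+66788).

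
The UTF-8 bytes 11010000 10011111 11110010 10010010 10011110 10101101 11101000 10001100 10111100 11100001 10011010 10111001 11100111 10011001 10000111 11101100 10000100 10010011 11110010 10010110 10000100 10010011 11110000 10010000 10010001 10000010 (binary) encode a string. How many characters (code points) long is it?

8

Byte at offset 0: 0xD0 = 11010000 → 2-byte char (#1). Advance 2.
Byte at offset 2: 0xF2 = 11110010 → 4-byte char (#2). Advance 4.
Byte at offset 6: 0xE8 = 11101000 → 3-byte char (#3). Advance 3.
Byte at offset 9: 0xE1 = 11100001 → 3-byte char (#4). Advance 3.
Byte at offset 12: 0xE7 = 11100111 → 3-byte char (#5). Advance 3.
Byte at offset 15: 0xEC = 11101100 → 3-byte char (#6). Advance 3.
Byte at offset 18: 0xF2 = 11110010 → 4-byte char (#7). Advance 4.
Byte at offset 22: 0xF0 = 11110000 → 4-byte char (#8). Advance 4.
Reached end at offset 26 after 8 code points.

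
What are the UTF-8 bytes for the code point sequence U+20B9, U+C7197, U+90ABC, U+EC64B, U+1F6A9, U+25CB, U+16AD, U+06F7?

E2 82 B9 F3 87 86 97 F2 90 AA BC F3 AC 99 8B F0 9F 9A A9 E2 97 8B E1 9A AD DB B7

U+20B9: 3-byte form → E2 82 B9.
U+C7197: 4-byte form → F3 87 86 97.
U+90ABC: 4-byte form → F2 90 AA BC.
U+EC64B: 4-byte form → F3 AC 99 8B.
U+1F6A9: 4-byte form → F0 9F 9A A9.
U+25CB: 3-byte form → E2 97 8B.
U+16AD: 3-byte form → E1 9A AD.
U+06F7: 2-byte form → DB B7.
Concatenated (27 bytes): E2 82 B9 F3 87 86 97 F2 90 AA BC F3 AC 99 8B F0 9F 9A A9 E2 97 8B E1 9A AD DB B7.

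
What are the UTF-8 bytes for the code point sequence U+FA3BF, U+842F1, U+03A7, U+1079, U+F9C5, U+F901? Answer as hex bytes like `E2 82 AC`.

F3 BA 8E BF F2 84 8B B1 CE A7 E1 81 B9 EF A7 85 EF A4 81

U+FA3BF: 4-byte form → F3 BA 8E BF.
U+842F1: 4-byte form → F2 84 8B B1.
U+03A7: 2-byte form → CE A7.
U+1079: 3-byte form → E1 81 B9.
U+F9C5: 3-byte form → EF A7 85.
U+F901: 3-byte form → EF A4 81.
Concatenated (19 bytes): F3 BA 8E BF F2 84 8B B1 CE A7 E1 81 B9 EF A7 85 EF A4 81.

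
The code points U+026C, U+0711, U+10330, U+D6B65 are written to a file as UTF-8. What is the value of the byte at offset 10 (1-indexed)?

0x96

1-indexed offset 10 is 0-indexed offset 9.
U+026C → 2-byte form C9 AC at offsets 0–1.
U+0711 → 2-byte form DC 91 at offsets 2–3.
U+10330 → 4-byte form F0 90 8C B0 at offsets 4–7.
U+D6B65 → 4-byte form F3 96 AD A5 at offsets 8–11.
Offset 9 falls in char 4's range; it's byte 2 of F3 96 AD A5 = 0x96.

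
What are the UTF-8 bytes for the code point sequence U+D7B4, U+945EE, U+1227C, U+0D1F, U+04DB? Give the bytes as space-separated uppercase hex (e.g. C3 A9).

ED 9E B4 F2 94 97 AE F0 92 89 BC E0 B4 9F D3 9B

U+D7B4: 3-byte form → ED 9E B4.
U+945EE: 4-byte form → F2 94 97 AE.
U+1227C: 4-byte form → F0 92 89 BC.
U+0D1F: 3-byte form → E0 B4 9F.
U+04DB: 2-byte form → D3 9B.
Concatenated (16 bytes): ED 9E B4 F2 94 97 AE F0 92 89 BC E0 B4 9F D3 9B.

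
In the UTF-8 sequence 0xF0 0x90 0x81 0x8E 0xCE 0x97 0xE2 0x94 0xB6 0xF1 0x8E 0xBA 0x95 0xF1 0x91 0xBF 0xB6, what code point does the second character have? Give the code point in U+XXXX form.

Offset 0: leading byte 0xF0 = 11110000 → 4-byte char #1 = F0 90 81 8E.
Offset 4: leading byte 0xCE = 11001110 → 2-byte char #2 = CE 97.
Leading byte 0xCE = 11001110 matches 110xxxxx → 2-byte sequence.
Byte 1: 0xCE = 11001110, payload 01110 (5 bits).
Byte 2: 0x97 = 10010111 (10xxxxxx ✓), payload 010111.
Concatenate: 01110010111 = 0x397 (11 bits → U+0397).

U+0397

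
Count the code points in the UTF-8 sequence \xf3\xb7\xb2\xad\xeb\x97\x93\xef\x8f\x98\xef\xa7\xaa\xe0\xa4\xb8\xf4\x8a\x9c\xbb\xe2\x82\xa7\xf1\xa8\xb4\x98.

Byte at offset 0: 0xF3 = 11110011 → 4-byte char (#1). Advance 4.
Byte at offset 4: 0xEB = 11101011 → 3-byte char (#2). Advance 3.
Byte at offset 7: 0xEF = 11101111 → 3-byte char (#3). Advance 3.
Byte at offset 10: 0xEF = 11101111 → 3-byte char (#4). Advance 3.
Byte at offset 13: 0xE0 = 11100000 → 3-byte char (#5). Advance 3.
Byte at offset 16: 0xF4 = 11110100 → 4-byte char (#6). Advance 4.
Byte at offset 20: 0xE2 = 11100010 → 3-byte char (#7). Advance 3.
Byte at offset 23: 0xF1 = 11110001 → 4-byte char (#8). Advance 4.
Reached end at offset 27 after 8 code points.

8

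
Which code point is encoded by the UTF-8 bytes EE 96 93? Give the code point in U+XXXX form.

U+E593

Leading byte 0xEE = 11101110 matches 1110xxxx → 3-byte sequence.
Byte 1: 0xEE = 11101110, payload 1110 (4 bits).
Byte 2: 0x96 = 10010110 (10xxxxxx ✓), payload 010110.
Byte 3: 0x93 = 10010011 (10xxxxxx ✓), payload 010011.
Concatenate: 1110010110010011 = 0xE593 (16 bits → U+E593).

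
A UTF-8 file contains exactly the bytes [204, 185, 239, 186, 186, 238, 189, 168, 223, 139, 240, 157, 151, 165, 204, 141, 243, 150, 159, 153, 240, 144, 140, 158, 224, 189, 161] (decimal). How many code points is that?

Byte at offset 0: 0xCC = 11001100 → 2-byte char (#1). Advance 2.
Byte at offset 2: 0xEF = 11101111 → 3-byte char (#2). Advance 3.
Byte at offset 5: 0xEE = 11101110 → 3-byte char (#3). Advance 3.
Byte at offset 8: 0xDF = 11011111 → 2-byte char (#4). Advance 2.
Byte at offset 10: 0xF0 = 11110000 → 4-byte char (#5). Advance 4.
Byte at offset 14: 0xCC = 11001100 → 2-byte char (#6). Advance 2.
Byte at offset 16: 0xF3 = 11110011 → 4-byte char (#7). Advance 4.
Byte at offset 20: 0xF0 = 11110000 → 4-byte char (#8). Advance 4.
Byte at offset 24: 0xE0 = 11100000 → 3-byte char (#9). Advance 3.
Reached end at offset 27 after 9 code points.

9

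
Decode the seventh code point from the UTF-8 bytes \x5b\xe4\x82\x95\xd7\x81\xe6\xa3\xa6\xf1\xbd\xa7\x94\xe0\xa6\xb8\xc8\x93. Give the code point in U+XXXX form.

Offset 0: leading byte 0x5B = 01011011 → 1-byte char #1 = 5B.
Offset 1: leading byte 0xE4 = 11100100 → 3-byte char #2 = E4 82 95.
Offset 4: leading byte 0xD7 = 11010111 → 2-byte char #3 = D7 81.
Offset 6: leading byte 0xE6 = 11100110 → 3-byte char #4 = E6 A3 A6.
Offset 9: leading byte 0xF1 = 11110001 → 4-byte char #5 = F1 BD A7 94.
Offset 13: leading byte 0xE0 = 11100000 → 3-byte char #6 = E0 A6 B8.
Offset 16: leading byte 0xC8 = 11001000 → 2-byte char #7 = C8 93.
Leading byte 0xC8 = 11001000 matches 110xxxxx → 2-byte sequence.
Byte 1: 0xC8 = 11001000, payload 01000 (5 bits).
Byte 2: 0x93 = 10010011 (10xxxxxx ✓), payload 010011.
Concatenate: 01000010011 = 0x213 (11 bits → U+0213).

U+0213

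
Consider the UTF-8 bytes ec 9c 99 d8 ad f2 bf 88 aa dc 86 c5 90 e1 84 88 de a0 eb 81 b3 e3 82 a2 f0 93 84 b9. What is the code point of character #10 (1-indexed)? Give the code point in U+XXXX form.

U+13139

Offset 0: leading byte 0xEC = 11101100 → 3-byte char #1 = EC 9C 99.
Offset 3: leading byte 0xD8 = 11011000 → 2-byte char #2 = D8 AD.
Offset 5: leading byte 0xF2 = 11110010 → 4-byte char #3 = F2 BF 88 AA.
Offset 9: leading byte 0xDC = 11011100 → 2-byte char #4 = DC 86.
Offset 11: leading byte 0xC5 = 11000101 → 2-byte char #5 = C5 90.
Offset 13: leading byte 0xE1 = 11100001 → 3-byte char #6 = E1 84 88.
Offset 16: leading byte 0xDE = 11011110 → 2-byte char #7 = DE A0.
Offset 18: leading byte 0xEB = 11101011 → 3-byte char #8 = EB 81 B3.
Offset 21: leading byte 0xE3 = 11100011 → 3-byte char #9 = E3 82 A2.
Offset 24: leading byte 0xF0 = 11110000 → 4-byte char #10 = F0 93 84 B9.
Leading byte 0xF0 = 11110000 matches 11110xxx → 4-byte sequence.
Byte 1: 0xF0 = 11110000, payload 000 (3 bits).
Byte 2: 0x93 = 10010011 (10xxxxxx ✓), payload 010011.
Byte 3: 0x84 = 10000100 (10xxxxxx ✓), payload 000100.
Byte 4: 0xB9 = 10111001 (10xxxxxx ✓), payload 111001.
Concatenate: 000010011000100111001 = 0x13139 (21 bits → U+13139).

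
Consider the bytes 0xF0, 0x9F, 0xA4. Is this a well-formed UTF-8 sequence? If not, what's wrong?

Leading byte 0xF0 = 11110000 → 4-byte form, but only 3 bytes are present.

invalid (sequence truncated)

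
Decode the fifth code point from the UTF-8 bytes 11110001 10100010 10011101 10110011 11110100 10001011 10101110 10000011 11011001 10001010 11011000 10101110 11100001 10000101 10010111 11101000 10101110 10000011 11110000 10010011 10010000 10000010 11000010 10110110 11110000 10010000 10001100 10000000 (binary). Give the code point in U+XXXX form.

U+1157

Offset 0: leading byte 0xF1 = 11110001 → 4-byte char #1 = F1 A2 9D B3.
Offset 4: leading byte 0xF4 = 11110100 → 4-byte char #2 = F4 8B AE 83.
Offset 8: leading byte 0xD9 = 11011001 → 2-byte char #3 = D9 8A.
Offset 10: leading byte 0xD8 = 11011000 → 2-byte char #4 = D8 AE.
Offset 12: leading byte 0xE1 = 11100001 → 3-byte char #5 = E1 85 97.
Leading byte 0xE1 = 11100001 matches 1110xxxx → 3-byte sequence.
Byte 1: 0xE1 = 11100001, payload 0001 (4 bits).
Byte 2: 0x85 = 10000101 (10xxxxxx ✓), payload 000101.
Byte 3: 0x97 = 10010111 (10xxxxxx ✓), payload 010111.
Concatenate: 0001000101010111 = 0x1157 (16 bits → U+1157).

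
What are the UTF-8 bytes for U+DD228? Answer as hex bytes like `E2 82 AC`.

F3 9D 88 A8

U+DD228 = 0xDD228 = 905768 decimal. In range U+10000–U+10FFFF → 4-byte form: 11110xxx 10xxxxxx 10xxxxxx 10xxxxxx.
Binary (21 bits): 011011101001000101000.
Split 3+6+6+6: 011 | 011101 | 001000 | 101000.
Byte 1: 11110011 = 0xF3.
Byte 2: 10011101 = 0x9D.
Byte 3: 10001000 = 0x88.
Byte 4: 10101000 = 0xA8.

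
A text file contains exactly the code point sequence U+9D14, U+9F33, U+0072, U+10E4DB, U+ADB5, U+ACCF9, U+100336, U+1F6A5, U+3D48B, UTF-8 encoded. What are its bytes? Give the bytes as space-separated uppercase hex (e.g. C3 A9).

E9 B4 94 E9 BC B3 72 F4 8E 93 9B EA B6 B5 F2 AC B3 B9 F4 80 8C B6 F0 9F 9A A5 F0 BD 92 8B

U+9D14: 3-byte form → E9 B4 94.
U+9F33: 3-byte form → E9 BC B3.
U+0072: 1-byte form → 72.
U+10E4DB: 4-byte form → F4 8E 93 9B.
U+ADB5: 3-byte form → EA B6 B5.
U+ACCF9: 4-byte form → F2 AC B3 B9.
U+100336: 4-byte form → F4 80 8C B6.
U+1F6A5: 4-byte form → F0 9F 9A A5.
U+3D48B: 4-byte form → F0 BD 92 8B.
Concatenated (30 bytes): E9 B4 94 E9 BC B3 72 F4 8E 93 9B EA B6 B5 F2 AC B3 B9 F4 80 8C B6 F0 9F 9A A5 F0 BD 92 8B.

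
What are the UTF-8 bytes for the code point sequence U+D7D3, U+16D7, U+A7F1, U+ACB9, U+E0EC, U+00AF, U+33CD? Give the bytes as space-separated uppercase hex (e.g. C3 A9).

U+D7D3: 3-byte form → ED 9F 93.
U+16D7: 3-byte form → E1 9B 97.
U+A7F1: 3-byte form → EA 9F B1.
U+ACB9: 3-byte form → EA B2 B9.
U+E0EC: 3-byte form → EE 83 AC.
U+00AF: 2-byte form → C2 AF.
U+33CD: 3-byte form → E3 8F 8D.
Concatenated (20 bytes): ED 9F 93 E1 9B 97 EA 9F B1 EA B2 B9 EE 83 AC C2 AF E3 8F 8D.

ED 9F 93 E1 9B 97 EA 9F B1 EA B2 B9 EE 83 AC C2 AF E3 8F 8D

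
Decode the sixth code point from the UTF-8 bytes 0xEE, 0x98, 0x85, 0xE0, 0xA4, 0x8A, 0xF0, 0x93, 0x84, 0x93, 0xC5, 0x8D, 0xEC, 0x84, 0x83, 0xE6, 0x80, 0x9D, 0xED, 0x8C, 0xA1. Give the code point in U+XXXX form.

Offset 0: leading byte 0xEE = 11101110 → 3-byte char #1 = EE 98 85.
Offset 3: leading byte 0xE0 = 11100000 → 3-byte char #2 = E0 A4 8A.
Offset 6: leading byte 0xF0 = 11110000 → 4-byte char #3 = F0 93 84 93.
Offset 10: leading byte 0xC5 = 11000101 → 2-byte char #4 = C5 8D.
Offset 12: leading byte 0xEC = 11101100 → 3-byte char #5 = EC 84 83.
Offset 15: leading byte 0xE6 = 11100110 → 3-byte char #6 = E6 80 9D.
Leading byte 0xE6 = 11100110 matches 1110xxxx → 3-byte sequence.
Byte 1: 0xE6 = 11100110, payload 0110 (4 bits).
Byte 2: 0x80 = 10000000 (10xxxxxx ✓), payload 000000.
Byte 3: 0x9D = 10011101 (10xxxxxx ✓), payload 011101.
Concatenate: 0110000000011101 = 0x601D (16 bits → U+601D).

U+601D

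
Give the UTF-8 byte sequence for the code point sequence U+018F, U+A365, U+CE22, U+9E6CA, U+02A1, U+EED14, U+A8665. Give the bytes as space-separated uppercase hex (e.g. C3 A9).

C6 8F EA 8D A5 EC B8 A2 F2 9E 9B 8A CA A1 F3 AE B4 94 F2 A8 99 A5

U+018F: 2-byte form → C6 8F.
U+A365: 3-byte form → EA 8D A5.
U+CE22: 3-byte form → EC B8 A2.
U+9E6CA: 4-byte form → F2 9E 9B 8A.
U+02A1: 2-byte form → CA A1.
U+EED14: 4-byte form → F3 AE B4 94.
U+A8665: 4-byte form → F2 A8 99 A5.
Concatenated (22 bytes): C6 8F EA 8D A5 EC B8 A2 F2 9E 9B 8A CA A1 F3 AE B4 94 F2 A8 99 A5.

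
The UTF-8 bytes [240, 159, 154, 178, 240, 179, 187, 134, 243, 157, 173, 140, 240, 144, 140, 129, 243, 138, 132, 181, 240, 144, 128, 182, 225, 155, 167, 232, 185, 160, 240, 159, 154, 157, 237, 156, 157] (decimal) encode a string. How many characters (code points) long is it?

Byte at offset 0: 0xF0 = 11110000 → 4-byte char (#1). Advance 4.
Byte at offset 4: 0xF0 = 11110000 → 4-byte char (#2). Advance 4.
Byte at offset 8: 0xF3 = 11110011 → 4-byte char (#3). Advance 4.
Byte at offset 12: 0xF0 = 11110000 → 4-byte char (#4). Advance 4.
Byte at offset 16: 0xF3 = 11110011 → 4-byte char (#5). Advance 4.
Byte at offset 20: 0xF0 = 11110000 → 4-byte char (#6). Advance 4.
Byte at offset 24: 0xE1 = 11100001 → 3-byte char (#7). Advance 3.
Byte at offset 27: 0xE8 = 11101000 → 3-byte char (#8). Advance 3.
Byte at offset 30: 0xF0 = 11110000 → 4-byte char (#9). Advance 4.
Byte at offset 34: 0xED = 11101101 → 3-byte char (#10). Advance 3.
Reached end at offset 37 after 10 code points.

10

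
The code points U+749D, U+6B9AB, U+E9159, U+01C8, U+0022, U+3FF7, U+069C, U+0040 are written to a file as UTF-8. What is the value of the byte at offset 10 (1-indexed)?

0x85

1-indexed offset 10 is 0-indexed offset 9.
U+749D → 3-byte form E7 92 9D at offsets 0–2.
U+6B9AB → 4-byte form F1 AB A6 AB at offsets 3–6.
U+E9159 → 4-byte form F3 A9 85 99 at offsets 7–10.
Offset 9 falls in char 3's range; it's byte 3 of F3 A9 85 99 = 0x85.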